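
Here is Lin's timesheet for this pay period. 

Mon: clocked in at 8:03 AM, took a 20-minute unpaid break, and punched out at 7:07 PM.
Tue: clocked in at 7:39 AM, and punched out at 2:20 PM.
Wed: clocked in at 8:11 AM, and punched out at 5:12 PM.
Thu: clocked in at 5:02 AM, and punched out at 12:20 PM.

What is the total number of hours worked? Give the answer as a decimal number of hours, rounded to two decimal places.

33.73 hours

Mon: 8:03 AM–7:07 PM = 11 h 4 min; less 20 min break → 10 h 44 min
Tue: 7:39 AM–2:20 PM = 6 h 41 min
Wed: 8:11 AM–5:12 PM = 9 h 1 min
Thu: 5:02 AM–12:20 PM = 7 h 18 min
Total: 10 h 44 min + 6 h 41 min + 9 h 1 min + 7 h 18 min = 33 h 44 min.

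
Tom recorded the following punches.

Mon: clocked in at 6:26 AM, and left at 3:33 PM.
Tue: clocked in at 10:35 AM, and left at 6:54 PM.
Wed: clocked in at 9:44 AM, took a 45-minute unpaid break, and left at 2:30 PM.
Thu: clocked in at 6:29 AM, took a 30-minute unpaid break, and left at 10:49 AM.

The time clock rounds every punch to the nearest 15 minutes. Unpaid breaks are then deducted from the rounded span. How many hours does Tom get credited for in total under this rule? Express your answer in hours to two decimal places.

Mon: in 6:26 AM→6:30 AM, out 3:33 PM→3:30 PM; 9 h 0 min
Tue: in 10:35 AM→10:30 AM, out 6:54 PM→7:00 PM; 8 h 30 min
Wed: in 9:44 AM→9:45 AM, out 2:30 PM→2:30 PM; 4 h 45 min − 45 min = 4 h 0 min
Thu: in 6:29 AM→6:30 AM, out 10:49 AM→10:45 AM; 4 h 15 min − 30 min = 3 h 45 min
Total credited: 25 h 15 min.

25.25 hours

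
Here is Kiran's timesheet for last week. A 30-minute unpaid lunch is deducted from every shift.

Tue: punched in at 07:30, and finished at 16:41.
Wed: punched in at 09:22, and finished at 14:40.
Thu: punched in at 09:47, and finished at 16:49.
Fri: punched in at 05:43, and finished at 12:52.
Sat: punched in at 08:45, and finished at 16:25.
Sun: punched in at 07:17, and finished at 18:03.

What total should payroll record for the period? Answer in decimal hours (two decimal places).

Tue: 07:30–16:41 = 9 h 11 min; less 30 min break → 8 h 41 min
Wed: 09:22–14:40 = 5 h 18 min; less 30 min break → 4 h 48 min
Thu: 09:47–16:49 = 7 h 2 min; less 30 min break → 6 h 32 min
Fri: 05:43–12:52 = 7 h 9 min; less 30 min break → 6 h 39 min
Sat: 08:45–16:25 = 7 h 40 min; less 30 min break → 7 h 10 min
Sun: 07:17–18:03 = 10 h 46 min; less 30 min break → 10 h 16 min
Total: 8 h 41 min + 4 h 48 min + 6 h 32 min + 6 h 39 min + 7 h 10 min + 10 h 16 min = 44 h 6 min.

44.10 hours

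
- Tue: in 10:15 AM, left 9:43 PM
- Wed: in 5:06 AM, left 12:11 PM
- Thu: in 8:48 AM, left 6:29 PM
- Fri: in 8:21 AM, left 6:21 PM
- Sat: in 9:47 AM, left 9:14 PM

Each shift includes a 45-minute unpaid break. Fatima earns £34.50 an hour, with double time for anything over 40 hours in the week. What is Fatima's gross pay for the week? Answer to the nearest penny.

Tue: 10:15 AM–9:43 PM = 11 h 28 min; less 45 min break → 10 h 43 min
Wed: 5:06 AM–12:11 PM = 7 h 5 min; less 45 min break → 6 h 20 min
Thu: 8:48 AM–6:29 PM = 9 h 41 min; less 45 min break → 8 h 56 min
Fri: 8:21 AM–6:21 PM = 10 h 0 min; less 45 min break → 9 h 15 min
Sat: 9:47 AM–9:14 PM = 11 h 27 min; less 45 min break → 10 h 42 min
Total worked: 45 h 56 min = 2756 min.
Regular 40 h 0 min = 2400 min at £34.50/h; overtime 5 h 56 min = 356 min at £69.00/h.
Pay = (2400 × £34.50 + 356 × £69.00) ÷ 60 = £1789.40.

£1789.40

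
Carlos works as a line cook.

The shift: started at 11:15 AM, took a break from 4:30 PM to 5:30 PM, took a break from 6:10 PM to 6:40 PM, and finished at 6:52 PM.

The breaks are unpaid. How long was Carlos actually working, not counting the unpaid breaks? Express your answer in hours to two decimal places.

6.12 hours

The shift: 11:15 AM–6:52 PM = 7 h 37 min; less 90 min break → 6 h 7 min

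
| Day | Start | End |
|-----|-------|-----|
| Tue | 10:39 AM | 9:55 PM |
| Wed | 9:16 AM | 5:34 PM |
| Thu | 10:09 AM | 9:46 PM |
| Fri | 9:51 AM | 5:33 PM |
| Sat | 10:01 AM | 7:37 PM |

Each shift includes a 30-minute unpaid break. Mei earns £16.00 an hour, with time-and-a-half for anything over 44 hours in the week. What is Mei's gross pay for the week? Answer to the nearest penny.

Tue: 10:39 AM–9:55 PM = 11 h 16 min; less 30 min break → 10 h 46 min
Wed: 9:16 AM–5:34 PM = 8 h 18 min; less 30 min break → 7 h 48 min
Thu: 10:09 AM–9:46 PM = 11 h 37 min; less 30 min break → 11 h 7 min
Fri: 9:51 AM–5:33 PM = 7 h 42 min; less 30 min break → 7 h 12 min
Sat: 10:01 AM–7:37 PM = 9 h 36 min; less 30 min break → 9 h 6 min
Total worked: 45 h 59 min = 2759 min.
Regular 44 h 0 min = 2640 min at £16.00/h; overtime 1 h 59 min = 119 min at £24.00/h.
Pay = (2640 × £16.00 + 119 × £24.00) ÷ 60 = £751.60.

£751.60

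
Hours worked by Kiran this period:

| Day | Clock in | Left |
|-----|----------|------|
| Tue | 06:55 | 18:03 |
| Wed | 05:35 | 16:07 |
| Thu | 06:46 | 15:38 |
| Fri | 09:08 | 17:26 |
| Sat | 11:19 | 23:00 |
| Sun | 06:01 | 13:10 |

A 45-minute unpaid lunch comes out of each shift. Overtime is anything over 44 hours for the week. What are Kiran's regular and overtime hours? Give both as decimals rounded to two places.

Tue: 06:55–18:03 = 11 h 8 min; less 45 min break → 10 h 23 min
Wed: 05:35–16:07 = 10 h 32 min; less 45 min break → 9 h 47 min
Thu: 06:46–15:38 = 8 h 52 min; less 45 min break → 8 h 7 min
Fri: 09:08–17:26 = 8 h 18 min; less 45 min break → 7 h 33 min
Sat: 11:19–23:00 = 11 h 41 min; less 45 min break → 10 h 56 min
Sun: 06:01–13:10 = 7 h 9 min; less 45 min break → 6 h 24 min
Total worked: 53 h 10 min = 53.17 h.
Threshold 44 h → overtime 9 h 10 min, regular 44 h 0 min.

Regular 44.00 hours, overtime 9.17 hours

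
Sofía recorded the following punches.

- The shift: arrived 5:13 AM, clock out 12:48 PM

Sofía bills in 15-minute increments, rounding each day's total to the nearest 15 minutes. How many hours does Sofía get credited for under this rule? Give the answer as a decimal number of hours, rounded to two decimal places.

The shift: 5:13 AM–12:48 PM = 7 h 35 min → rounds to 7 h 30 min

7.50 hours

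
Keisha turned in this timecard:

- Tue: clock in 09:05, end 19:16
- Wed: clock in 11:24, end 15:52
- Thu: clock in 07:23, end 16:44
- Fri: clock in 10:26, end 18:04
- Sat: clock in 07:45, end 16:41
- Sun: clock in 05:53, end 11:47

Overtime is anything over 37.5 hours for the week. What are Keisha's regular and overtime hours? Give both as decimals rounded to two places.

Tue: 09:05–19:16 = 10 h 11 min
Wed: 11:24–15:52 = 4 h 28 min
Thu: 07:23–16:44 = 9 h 21 min
Fri: 10:26–18:04 = 7 h 38 min
Sat: 07:45–16:41 = 8 h 56 min
Sun: 05:53–11:47 = 5 h 54 min
Total worked: 46 h 28 min = 46.47 h.
Threshold 37.5 h → overtime 8 h 58 min, regular 37 h 30 min.

Regular 37.50 hours, overtime 8.97 hours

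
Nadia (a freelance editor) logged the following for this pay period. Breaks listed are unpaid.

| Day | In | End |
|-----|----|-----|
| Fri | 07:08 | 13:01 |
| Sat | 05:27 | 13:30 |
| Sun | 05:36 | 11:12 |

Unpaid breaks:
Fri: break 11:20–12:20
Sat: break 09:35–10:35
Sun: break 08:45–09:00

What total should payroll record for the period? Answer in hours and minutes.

17 h 17 min

Fri: 07:08–13:01 = 5 h 53 min; less 60 min break → 4 h 53 min
Sat: 05:27–13:30 = 8 h 3 min; less 60 min break → 7 h 3 min
Sun: 05:36–11:12 = 5 h 36 min; less 15 min break → 5 h 21 min
Total: 4 h 53 min + 7 h 3 min + 5 h 21 min = 17 h 17 min.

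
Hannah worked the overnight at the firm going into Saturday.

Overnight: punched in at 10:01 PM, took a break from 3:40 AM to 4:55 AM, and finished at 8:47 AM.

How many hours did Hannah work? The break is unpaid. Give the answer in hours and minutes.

9 h 31 min

Overnight: 10:01 PM → midnight = 1 h 59 min; midnight → 8:47 AM = 8 h 47 min; span 10 h 46 min; less 75 min break → 9 h 31 min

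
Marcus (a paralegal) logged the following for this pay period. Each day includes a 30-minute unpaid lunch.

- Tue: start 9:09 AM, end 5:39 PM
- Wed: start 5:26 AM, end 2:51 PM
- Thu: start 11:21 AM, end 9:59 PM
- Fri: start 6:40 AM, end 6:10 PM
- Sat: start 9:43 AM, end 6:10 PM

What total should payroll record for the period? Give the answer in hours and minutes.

Tue: 9:09 AM–5:39 PM = 8 h 30 min; less 30 min break → 8 h 0 min
Wed: 5:26 AM–2:51 PM = 9 h 25 min; less 30 min break → 8 h 55 min
Thu: 11:21 AM–9:59 PM = 10 h 38 min; less 30 min break → 10 h 8 min
Fri: 6:40 AM–6:10 PM = 11 h 30 min; less 30 min break → 11 h 0 min
Sat: 9:43 AM–6:10 PM = 8 h 27 min; less 30 min break → 7 h 57 min
Total: 8 h 0 min + 8 h 55 min + 10 h 8 min + 11 h 0 min + 7 h 57 min = 46 h 0 min.

46 h 0 min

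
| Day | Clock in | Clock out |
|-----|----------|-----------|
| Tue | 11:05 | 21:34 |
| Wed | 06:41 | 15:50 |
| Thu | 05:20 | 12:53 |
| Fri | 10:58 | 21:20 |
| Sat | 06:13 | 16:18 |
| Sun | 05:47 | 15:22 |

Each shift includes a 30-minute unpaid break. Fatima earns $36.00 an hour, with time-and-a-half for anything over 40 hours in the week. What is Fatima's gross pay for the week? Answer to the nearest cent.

$2207.70

Tue: 11:05–21:34 = 10 h 29 min; less 30 min break → 9 h 59 min
Wed: 06:41–15:50 = 9 h 9 min; less 30 min break → 8 h 39 min
Thu: 05:20–12:53 = 7 h 33 min; less 30 min break → 7 h 3 min
Fri: 10:58–21:20 = 10 h 22 min; less 30 min break → 9 h 52 min
Sat: 06:13–16:18 = 10 h 5 min; less 30 min break → 9 h 35 min
Sun: 05:47–15:22 = 9 h 35 min; less 30 min break → 9 h 5 min
Total worked: 54 h 13 min = 3253 min.
Regular 40 h 0 min = 2400 min at $36.00/h; overtime 14 h 13 min = 853 min at $54.00/h.
Pay = (2400 × $36.00 + 853 × $54.00) ÷ 60 = $2207.70.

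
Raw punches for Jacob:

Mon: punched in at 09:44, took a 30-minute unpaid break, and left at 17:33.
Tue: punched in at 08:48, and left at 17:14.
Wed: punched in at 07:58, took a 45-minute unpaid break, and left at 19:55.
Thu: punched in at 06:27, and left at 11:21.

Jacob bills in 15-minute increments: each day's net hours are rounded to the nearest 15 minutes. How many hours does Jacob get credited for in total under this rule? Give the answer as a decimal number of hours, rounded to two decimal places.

Mon: 09:44–17:33 = 7 h 49 min − 30 min = 7 h 19 min → rounds to 7 h 15 min
Tue: 08:48–17:14 = 8 h 26 min → rounds to 8 h 30 min
Wed: 07:58–19:55 = 11 h 57 min − 45 min = 11 h 12 min → rounds to 11 h 15 min
Thu: 06:27–11:21 = 4 h 54 min → rounds to 5 h 0 min
Total credited: 32 h 0 min.

32.00 hours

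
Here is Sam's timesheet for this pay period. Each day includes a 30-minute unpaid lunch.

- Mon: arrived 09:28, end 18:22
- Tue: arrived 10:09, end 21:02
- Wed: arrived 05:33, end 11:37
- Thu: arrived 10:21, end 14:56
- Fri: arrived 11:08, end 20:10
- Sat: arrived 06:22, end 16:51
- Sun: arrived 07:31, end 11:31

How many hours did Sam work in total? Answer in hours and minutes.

50 h 27 min

Mon: 09:28–18:22 = 8 h 54 min; less 30 min break → 8 h 24 min
Tue: 10:09–21:02 = 10 h 53 min; less 30 min break → 10 h 23 min
Wed: 05:33–11:37 = 6 h 4 min; less 30 min break → 5 h 34 min
Thu: 10:21–14:56 = 4 h 35 min; less 30 min break → 4 h 5 min
Fri: 11:08–20:10 = 9 h 2 min; less 30 min break → 8 h 32 min
Sat: 06:22–16:51 = 10 h 29 min; less 30 min break → 9 h 59 min
Sun: 07:31–11:31 = 4 h 0 min; less 30 min break → 3 h 30 min
Total: 8 h 24 min + 10 h 23 min + 5 h 34 min + 4 h 5 min + 8 h 32 min + 9 h 59 min + 3 h 30 min = 50 h 27 min.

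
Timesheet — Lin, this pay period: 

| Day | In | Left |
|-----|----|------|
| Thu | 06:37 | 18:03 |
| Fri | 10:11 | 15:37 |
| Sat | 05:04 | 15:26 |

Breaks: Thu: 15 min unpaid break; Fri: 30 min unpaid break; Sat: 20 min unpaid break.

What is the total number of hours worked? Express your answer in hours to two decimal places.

26.15 hours

Thu: 06:37–18:03 = 11 h 26 min; less 15 min break → 11 h 11 min
Fri: 10:11–15:37 = 5 h 26 min; less 30 min break → 4 h 56 min
Sat: 05:04–15:26 = 10 h 22 min; less 20 min break → 10 h 2 min
Total: 11 h 11 min + 4 h 56 min + 10 h 2 min = 26 h 9 min.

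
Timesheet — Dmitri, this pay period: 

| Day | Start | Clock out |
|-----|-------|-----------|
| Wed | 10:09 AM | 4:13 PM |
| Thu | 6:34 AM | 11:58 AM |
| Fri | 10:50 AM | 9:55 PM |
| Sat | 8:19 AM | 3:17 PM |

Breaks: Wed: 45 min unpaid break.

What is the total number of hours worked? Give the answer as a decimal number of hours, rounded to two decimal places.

Wed: 10:09 AM–4:13 PM = 6 h 4 min; less 45 min break → 5 h 19 min
Thu: 6:34 AM–11:58 AM = 5 h 24 min
Fri: 10:50 AM–9:55 PM = 11 h 5 min
Sat: 8:19 AM–3:17 PM = 6 h 58 min
Total: 5 h 19 min + 5 h 24 min + 11 h 5 min + 6 h 58 min = 28 h 46 min.

28.77 hours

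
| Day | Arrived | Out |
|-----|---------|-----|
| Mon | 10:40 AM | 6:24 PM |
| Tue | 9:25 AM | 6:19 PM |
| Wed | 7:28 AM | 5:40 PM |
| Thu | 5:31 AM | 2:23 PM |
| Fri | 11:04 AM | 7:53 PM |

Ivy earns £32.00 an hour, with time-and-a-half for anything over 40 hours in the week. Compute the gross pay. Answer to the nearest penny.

£1496.80

Mon: 10:40 AM–6:24 PM = 7 h 44 min
Tue: 9:25 AM–6:19 PM = 8 h 54 min
Wed: 7:28 AM–5:40 PM = 10 h 12 min
Thu: 5:31 AM–2:23 PM = 8 h 52 min
Fri: 11:04 AM–7:53 PM = 8 h 49 min
Total worked: 44 h 31 min = 2671 min.
Regular 40 h 0 min = 2400 min at £32.00/h; overtime 4 h 31 min = 271 min at £48.00/h.
Pay = (2400 × £32.00 + 271 × £48.00) ÷ 60 = £1496.80.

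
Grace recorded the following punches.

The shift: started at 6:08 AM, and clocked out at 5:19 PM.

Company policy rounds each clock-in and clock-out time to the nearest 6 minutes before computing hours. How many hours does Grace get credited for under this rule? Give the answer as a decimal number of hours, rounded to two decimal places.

The shift: in 6:08 AM→6:06 AM, out 5:19 PM→5:18 PM; 11 h 12 min

11.20 hours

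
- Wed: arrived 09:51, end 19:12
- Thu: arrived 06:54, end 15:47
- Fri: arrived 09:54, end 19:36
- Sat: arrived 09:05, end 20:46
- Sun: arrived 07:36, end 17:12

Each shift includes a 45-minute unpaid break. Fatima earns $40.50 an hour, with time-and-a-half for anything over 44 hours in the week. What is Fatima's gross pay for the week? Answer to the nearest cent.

Wed: 09:51–19:12 = 9 h 21 min; less 45 min break → 8 h 36 min
Thu: 06:54–15:47 = 8 h 53 min; less 45 min break → 8 h 8 min
Fri: 09:54–19:36 = 9 h 42 min; less 45 min break → 8 h 57 min
Sat: 09:05–20:46 = 11 h 41 min; less 45 min break → 10 h 56 min
Sun: 07:36–17:12 = 9 h 36 min; less 45 min break → 8 h 51 min
Total worked: 45 h 28 min = 2728 min.
Regular 44 h 0 min = 2640 min at $40.50/h; overtime 1 h 28 min = 88 min at $60.75/h.
Pay = (2640 × $40.50 + 88 × $60.75) ÷ 60 = $1871.10.

$1871.10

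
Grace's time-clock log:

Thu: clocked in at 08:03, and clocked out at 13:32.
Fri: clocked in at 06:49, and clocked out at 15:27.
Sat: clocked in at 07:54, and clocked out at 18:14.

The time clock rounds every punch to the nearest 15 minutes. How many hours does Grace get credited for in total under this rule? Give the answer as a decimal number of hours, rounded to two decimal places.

24.50 hours

Thu: in 08:03→08:00, out 13:32→13:30; 5 h 30 min
Fri: in 06:49→06:45, out 15:27→15:30; 8 h 45 min
Sat: in 07:54→08:00, out 18:14→18:15; 10 h 15 min
Total credited: 24 h 30 min.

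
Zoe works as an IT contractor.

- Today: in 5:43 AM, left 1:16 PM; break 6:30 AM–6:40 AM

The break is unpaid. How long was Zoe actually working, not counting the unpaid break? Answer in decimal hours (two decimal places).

7.38 hours

Today: 5:43 AM–1:16 PM = 7 h 33 min; less 10 min break → 7 h 23 min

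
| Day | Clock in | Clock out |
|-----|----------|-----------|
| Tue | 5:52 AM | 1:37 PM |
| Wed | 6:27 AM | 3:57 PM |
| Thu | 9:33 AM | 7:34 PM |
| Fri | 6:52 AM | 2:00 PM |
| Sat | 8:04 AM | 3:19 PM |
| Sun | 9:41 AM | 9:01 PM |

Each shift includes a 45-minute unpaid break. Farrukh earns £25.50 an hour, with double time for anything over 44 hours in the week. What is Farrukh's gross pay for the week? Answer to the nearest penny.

Tue: 5:52 AM–1:37 PM = 7 h 45 min; less 45 min break → 7 h 0 min
Wed: 6:27 AM–3:57 PM = 9 h 30 min; less 45 min break → 8 h 45 min
Thu: 9:33 AM–7:34 PM = 10 h 1 min; less 45 min break → 9 h 16 min
Fri: 6:52 AM–2:00 PM = 7 h 8 min; less 45 min break → 6 h 23 min
Sat: 8:04 AM–3:19 PM = 7 h 15 min; less 45 min break → 6 h 30 min
Sun: 9:41 AM–9:01 PM = 11 h 20 min; less 45 min break → 10 h 35 min
Total worked: 48 h 29 min = 2909 min.
Regular 44 h 0 min = 2640 min at £25.50/h; overtime 4 h 29 min = 269 min at £51.00/h.
Pay = (2640 × £25.50 + 269 × £51.00) ÷ 60 = £1350.65.

£1350.65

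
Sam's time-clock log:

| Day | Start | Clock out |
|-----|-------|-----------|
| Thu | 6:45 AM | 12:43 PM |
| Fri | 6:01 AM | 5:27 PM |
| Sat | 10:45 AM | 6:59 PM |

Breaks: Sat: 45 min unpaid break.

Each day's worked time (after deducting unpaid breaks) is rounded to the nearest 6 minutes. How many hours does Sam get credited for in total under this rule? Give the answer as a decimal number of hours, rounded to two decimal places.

24.90 hours

Thu: 6:45 AM–12:43 PM = 5 h 58 min → rounds to 6 h 0 min
Fri: 6:01 AM–5:27 PM = 11 h 26 min → rounds to 11 h 24 min
Sat: 10:45 AM–6:59 PM = 8 h 14 min − 45 min = 7 h 29 min → rounds to 7 h 30 min
Total credited: 24 h 54 min.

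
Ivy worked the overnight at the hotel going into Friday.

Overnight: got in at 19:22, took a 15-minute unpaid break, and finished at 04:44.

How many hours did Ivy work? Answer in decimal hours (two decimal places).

Overnight: 19:22 → midnight = 4 h 38 min; midnight → 04:44 = 4 h 44 min; span 9 h 22 min; less 15 min break → 9 h 7 min

9.12 hours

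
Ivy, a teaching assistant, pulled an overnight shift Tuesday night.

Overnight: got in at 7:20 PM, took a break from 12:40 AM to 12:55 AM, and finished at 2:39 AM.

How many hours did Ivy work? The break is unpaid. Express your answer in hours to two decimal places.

Overnight: 7:20 PM → midnight = 4 h 40 min; midnight → 2:39 AM = 2 h 39 min; span 7 h 19 min; less 15 min break → 7 h 4 min

7.07 hours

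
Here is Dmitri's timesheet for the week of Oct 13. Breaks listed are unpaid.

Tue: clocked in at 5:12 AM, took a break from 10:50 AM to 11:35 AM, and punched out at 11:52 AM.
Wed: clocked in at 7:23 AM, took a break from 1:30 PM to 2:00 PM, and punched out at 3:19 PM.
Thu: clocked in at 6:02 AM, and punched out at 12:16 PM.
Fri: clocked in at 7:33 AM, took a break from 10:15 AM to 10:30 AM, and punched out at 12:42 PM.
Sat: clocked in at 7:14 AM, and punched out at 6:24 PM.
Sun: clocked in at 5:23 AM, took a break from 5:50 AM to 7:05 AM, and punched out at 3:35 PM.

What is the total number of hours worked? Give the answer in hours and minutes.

Tue: 5:12 AM–11:52 AM = 6 h 40 min; less 45 min break → 5 h 55 min
Wed: 7:23 AM–3:19 PM = 7 h 56 min; less 30 min break → 7 h 26 min
Thu: 6:02 AM–12:16 PM = 6 h 14 min
Fri: 7:33 AM–12:42 PM = 5 h 9 min; less 15 min break → 4 h 54 min
Sat: 7:14 AM–6:24 PM = 11 h 10 min
Sun: 5:23 AM–3:35 PM = 10 h 12 min; less 75 min break → 8 h 57 min
Total: 5 h 55 min + 7 h 26 min + 6 h 14 min + 4 h 54 min + 11 h 10 min + 8 h 57 min = 44 h 36 min.

44 h 36 min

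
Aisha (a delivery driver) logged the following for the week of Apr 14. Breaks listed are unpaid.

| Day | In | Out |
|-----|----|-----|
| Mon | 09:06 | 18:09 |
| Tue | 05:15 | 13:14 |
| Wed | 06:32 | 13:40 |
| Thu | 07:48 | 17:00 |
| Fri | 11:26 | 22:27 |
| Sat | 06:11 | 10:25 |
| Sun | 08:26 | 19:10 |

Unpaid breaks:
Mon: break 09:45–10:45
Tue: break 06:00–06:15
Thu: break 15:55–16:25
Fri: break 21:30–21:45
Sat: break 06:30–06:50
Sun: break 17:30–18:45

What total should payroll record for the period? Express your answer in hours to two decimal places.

Mon: 09:06–18:09 = 9 h 3 min; less 60 min break → 8 h 3 min
Tue: 05:15–13:14 = 7 h 59 min; less 15 min break → 7 h 44 min
Wed: 06:32–13:40 = 7 h 8 min
Thu: 07:48–17:00 = 9 h 12 min; less 30 min break → 8 h 42 min
Fri: 11:26–22:27 = 11 h 1 min; less 15 min break → 10 h 46 min
Sat: 06:11–10:25 = 4 h 14 min; less 20 min break → 3 h 54 min
Sun: 08:26–19:10 = 10 h 44 min; less 75 min break → 9 h 29 min
Total: 8 h 3 min + 7 h 44 min + 7 h 8 min + 8 h 42 min + 10 h 46 min + 3 h 54 min + 9 h 29 min = 55 h 46 min.

55.77 hours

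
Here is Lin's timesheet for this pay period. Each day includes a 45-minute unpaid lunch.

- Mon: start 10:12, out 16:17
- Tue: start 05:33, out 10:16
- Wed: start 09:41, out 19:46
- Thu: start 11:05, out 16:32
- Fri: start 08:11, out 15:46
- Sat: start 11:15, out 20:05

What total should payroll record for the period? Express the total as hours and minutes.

Mon: 10:12–16:17 = 6 h 5 min; less 45 min break → 5 h 20 min
Tue: 05:33–10:16 = 4 h 43 min; less 45 min break → 3 h 58 min
Wed: 09:41–19:46 = 10 h 5 min; less 45 min break → 9 h 20 min
Thu: 11:05–16:32 = 5 h 27 min; less 45 min break → 4 h 42 min
Fri: 08:11–15:46 = 7 h 35 min; less 45 min break → 6 h 50 min
Sat: 11:15–20:05 = 8 h 50 min; less 45 min break → 8 h 5 min
Total: 5 h 20 min + 3 h 58 min + 9 h 20 min + 4 h 42 min + 6 h 50 min + 8 h 5 min = 38 h 15 min.

38 h 15 min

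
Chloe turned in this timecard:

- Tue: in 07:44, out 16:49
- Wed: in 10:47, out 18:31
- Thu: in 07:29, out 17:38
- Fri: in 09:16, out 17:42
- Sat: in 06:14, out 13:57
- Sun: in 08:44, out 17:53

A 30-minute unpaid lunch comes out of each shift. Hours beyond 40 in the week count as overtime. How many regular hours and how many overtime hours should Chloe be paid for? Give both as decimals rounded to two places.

Tue: 07:44–16:49 = 9 h 5 min; less 30 min break → 8 h 35 min
Wed: 10:47–18:31 = 7 h 44 min; less 30 min break → 7 h 14 min
Thu: 07:29–17:38 = 10 h 9 min; less 30 min break → 9 h 39 min
Fri: 09:16–17:42 = 8 h 26 min; less 30 min break → 7 h 56 min
Sat: 06:14–13:57 = 7 h 43 min; less 30 min break → 7 h 13 min
Sun: 08:44–17:53 = 9 h 9 min; less 30 min break → 8 h 39 min
Total worked: 49 h 16 min = 49.27 h.
Threshold 40 h → overtime 9 h 16 min, regular 40 h 0 min.

Regular 40.00 hours, overtime 9.27 hours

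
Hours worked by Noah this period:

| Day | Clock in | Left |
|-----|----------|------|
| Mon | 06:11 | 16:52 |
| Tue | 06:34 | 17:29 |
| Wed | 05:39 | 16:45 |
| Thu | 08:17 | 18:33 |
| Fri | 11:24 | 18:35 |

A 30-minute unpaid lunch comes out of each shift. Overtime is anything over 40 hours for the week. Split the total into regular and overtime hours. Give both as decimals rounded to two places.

Mon: 06:11–16:52 = 10 h 41 min; less 30 min break → 10 h 11 min
Tue: 06:34–17:29 = 10 h 55 min; less 30 min break → 10 h 25 min
Wed: 05:39–16:45 = 11 h 6 min; less 30 min break → 10 h 36 min
Thu: 08:17–18:33 = 10 h 16 min; less 30 min break → 9 h 46 min
Fri: 11:24–18:35 = 7 h 11 min; less 30 min break → 6 h 41 min
Total worked: 47 h 39 min = 47.65 h.
Threshold 40 h → overtime 7 h 39 min, regular 40 h 0 min.

Regular 40.00 hours, overtime 7.65 hours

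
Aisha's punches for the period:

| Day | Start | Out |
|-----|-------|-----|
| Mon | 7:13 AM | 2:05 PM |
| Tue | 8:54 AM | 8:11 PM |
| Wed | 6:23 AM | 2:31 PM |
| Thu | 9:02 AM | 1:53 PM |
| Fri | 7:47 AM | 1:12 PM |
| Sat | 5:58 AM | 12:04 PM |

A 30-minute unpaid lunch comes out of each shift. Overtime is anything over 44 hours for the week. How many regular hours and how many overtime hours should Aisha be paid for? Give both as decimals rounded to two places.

Regular 39.65 hours, overtime 0.00 hours

Mon: 7:13 AM–2:05 PM = 6 h 52 min; less 30 min break → 6 h 22 min
Tue: 8:54 AM–8:11 PM = 11 h 17 min; less 30 min break → 10 h 47 min
Wed: 6:23 AM–2:31 PM = 8 h 8 min; less 30 min break → 7 h 38 min
Thu: 9:02 AM–1:53 PM = 4 h 51 min; less 30 min break → 4 h 21 min
Fri: 7:47 AM–1:12 PM = 5 h 25 min; less 30 min break → 4 h 55 min
Sat: 5:58 AM–12:04 PM = 6 h 6 min; less 30 min break → 5 h 36 min
Total worked: 39 h 39 min = 39.65 h.
Threshold 44 h → overtime 0 h 0 min, regular 39 h 39 min.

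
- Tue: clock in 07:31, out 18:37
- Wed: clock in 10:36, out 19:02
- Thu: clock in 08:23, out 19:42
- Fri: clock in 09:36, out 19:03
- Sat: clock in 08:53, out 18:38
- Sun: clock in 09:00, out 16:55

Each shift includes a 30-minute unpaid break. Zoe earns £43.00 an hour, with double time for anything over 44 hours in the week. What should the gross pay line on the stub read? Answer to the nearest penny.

£2835.13

Tue: 07:31–18:37 = 11 h 6 min; less 30 min break → 10 h 36 min
Wed: 10:36–19:02 = 8 h 26 min; less 30 min break → 7 h 56 min
Thu: 08:23–19:42 = 11 h 19 min; less 30 min break → 10 h 49 min
Fri: 09:36–19:03 = 9 h 27 min; less 30 min break → 8 h 57 min
Sat: 08:53–18:38 = 9 h 45 min; less 30 min break → 9 h 15 min
Sun: 09:00–16:55 = 7 h 55 min; less 30 min break → 7 h 25 min
Total worked: 54 h 58 min = 3298 min.
Regular 44 h 0 min = 2640 min at £43.00/h; overtime 10 h 58 min = 658 min at £86.00/h.
Pay = (2640 × £43.00 + 658 × £86.00) ÷ 60 = £2835.13.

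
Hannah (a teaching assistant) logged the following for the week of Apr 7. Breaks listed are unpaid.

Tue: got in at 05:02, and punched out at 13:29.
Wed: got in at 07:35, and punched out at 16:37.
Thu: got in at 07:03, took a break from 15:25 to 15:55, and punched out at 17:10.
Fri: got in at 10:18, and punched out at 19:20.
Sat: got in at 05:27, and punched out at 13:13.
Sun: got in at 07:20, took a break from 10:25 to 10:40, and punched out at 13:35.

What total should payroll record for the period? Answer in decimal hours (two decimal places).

Tue: 05:02–13:29 = 8 h 27 min
Wed: 07:35–16:37 = 9 h 2 min
Thu: 07:03–17:10 = 10 h 7 min; less 30 min break → 9 h 37 min
Fri: 10:18–19:20 = 9 h 2 min
Sat: 05:27–13:13 = 7 h 46 min
Sun: 07:20–13:35 = 6 h 15 min; less 15 min break → 6 h 0 min
Total: 8 h 27 min + 9 h 2 min + 9 h 37 min + 9 h 2 min + 7 h 46 min + 6 h 0 min = 49 h 54 min.

49.90 hours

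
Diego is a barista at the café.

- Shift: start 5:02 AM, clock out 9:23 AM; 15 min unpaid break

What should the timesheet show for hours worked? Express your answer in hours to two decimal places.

4.10 hours

Shift: 5:02 AM–9:23 AM = 4 h 21 min; less 15 min break → 4 h 6 min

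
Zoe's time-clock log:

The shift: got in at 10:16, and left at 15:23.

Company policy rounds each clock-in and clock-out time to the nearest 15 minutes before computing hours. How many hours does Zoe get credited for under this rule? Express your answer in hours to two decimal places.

The shift: in 10:16→10:15, out 15:23→15:30; 5 h 15 min

5.25 hours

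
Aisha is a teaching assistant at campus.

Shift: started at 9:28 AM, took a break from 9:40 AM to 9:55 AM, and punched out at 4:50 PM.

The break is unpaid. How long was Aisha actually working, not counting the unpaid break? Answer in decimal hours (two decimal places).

7.12 hours

Shift: 9:28 AM–4:50 PM = 7 h 22 min; less 15 min break → 7 h 7 min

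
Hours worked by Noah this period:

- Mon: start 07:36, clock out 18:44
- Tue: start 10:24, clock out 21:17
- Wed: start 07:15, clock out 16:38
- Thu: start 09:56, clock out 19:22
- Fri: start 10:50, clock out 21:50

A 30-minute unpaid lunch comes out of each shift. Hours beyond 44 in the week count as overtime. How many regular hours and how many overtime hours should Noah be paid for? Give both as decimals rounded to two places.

Regular 44.00 hours, overtime 5.33 hours

Mon: 07:36–18:44 = 11 h 8 min; less 30 min break → 10 h 38 min
Tue: 10:24–21:17 = 10 h 53 min; less 30 min break → 10 h 23 min
Wed: 07:15–16:38 = 9 h 23 min; less 30 min break → 8 h 53 min
Thu: 09:56–19:22 = 9 h 26 min; less 30 min break → 8 h 56 min
Fri: 10:50–21:50 = 11 h 0 min; less 30 min break → 10 h 30 min
Total worked: 49 h 20 min = 49.33 h.
Threshold 44 h → overtime 5 h 20 min, regular 44 h 0 min.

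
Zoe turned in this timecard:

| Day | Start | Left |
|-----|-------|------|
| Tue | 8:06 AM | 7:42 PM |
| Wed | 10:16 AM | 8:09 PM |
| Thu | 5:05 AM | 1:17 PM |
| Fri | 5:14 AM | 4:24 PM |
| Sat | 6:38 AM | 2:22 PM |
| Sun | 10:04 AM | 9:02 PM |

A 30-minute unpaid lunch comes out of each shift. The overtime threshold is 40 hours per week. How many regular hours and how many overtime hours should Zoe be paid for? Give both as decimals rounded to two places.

Tue: 8:06 AM–7:42 PM = 11 h 36 min; less 30 min break → 11 h 6 min
Wed: 10:16 AM–8:09 PM = 9 h 53 min; less 30 min break → 9 h 23 min
Thu: 5:05 AM–1:17 PM = 8 h 12 min; less 30 min break → 7 h 42 min
Fri: 5:14 AM–4:24 PM = 11 h 10 min; less 30 min break → 10 h 40 min
Sat: 6:38 AM–2:22 PM = 7 h 44 min; less 30 min break → 7 h 14 min
Sun: 10:04 AM–9:02 PM = 10 h 58 min; less 30 min break → 10 h 28 min
Total worked: 56 h 33 min = 56.55 h.
Threshold 40 h → overtime 16 h 33 min, regular 40 h 0 min.

Regular 40.00 hours, overtime 16.55 hours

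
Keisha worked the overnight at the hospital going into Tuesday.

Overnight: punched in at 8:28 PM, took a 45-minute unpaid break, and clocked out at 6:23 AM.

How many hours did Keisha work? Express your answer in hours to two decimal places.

9.17 hours

Overnight: 8:28 PM → midnight = 3 h 32 min; midnight → 6:23 AM = 6 h 23 min; span 9 h 55 min; less 45 min break → 9 h 10 min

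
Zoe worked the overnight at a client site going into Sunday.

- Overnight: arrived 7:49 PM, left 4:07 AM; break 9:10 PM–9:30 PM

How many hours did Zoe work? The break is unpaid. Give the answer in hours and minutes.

7 h 58 min

Overnight: 7:49 PM → midnight = 4 h 11 min; midnight → 4:07 AM = 4 h 7 min; span 8 h 18 min; less 20 min break → 7 h 58 min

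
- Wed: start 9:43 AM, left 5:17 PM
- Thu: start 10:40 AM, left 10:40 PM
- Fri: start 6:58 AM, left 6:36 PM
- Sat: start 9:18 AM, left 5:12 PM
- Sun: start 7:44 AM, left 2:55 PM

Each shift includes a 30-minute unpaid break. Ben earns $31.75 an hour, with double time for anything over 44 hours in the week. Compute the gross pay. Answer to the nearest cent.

Wed: 9:43 AM–5:17 PM = 7 h 34 min; less 30 min break → 7 h 4 min
Thu: 10:40 AM–10:40 PM = 12 h 0 min; less 30 min break → 11 h 30 min
Fri: 6:58 AM–6:36 PM = 11 h 38 min; less 30 min break → 11 h 8 min
Sat: 9:18 AM–5:12 PM = 7 h 54 min; less 30 min break → 7 h 24 min
Sun: 7:44 AM–2:55 PM = 7 h 11 min; less 30 min break → 6 h 41 min
Total worked: 43 h 47 min = 2627 min.
Regular 43 h 47 min = 2627 min at $31.75/h; overtime 0 h 0 min = 0 min at $63.50/h.
Pay = (2627 × $31.75 + 0 × $63.50) ÷ 60 = $1390.12.

$1390.12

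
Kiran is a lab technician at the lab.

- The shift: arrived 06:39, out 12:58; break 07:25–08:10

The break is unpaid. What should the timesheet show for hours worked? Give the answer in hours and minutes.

5 h 34 min

The shift: 06:39–12:58 = 6 h 19 min; less 45 min break → 5 h 34 min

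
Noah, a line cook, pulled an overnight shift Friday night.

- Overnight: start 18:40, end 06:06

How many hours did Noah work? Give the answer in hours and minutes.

11 h 26 min

Overnight: 18:40 → midnight = 5 h 20 min; midnight → 06:06 = 6 h 6 min; span 11 h 26 min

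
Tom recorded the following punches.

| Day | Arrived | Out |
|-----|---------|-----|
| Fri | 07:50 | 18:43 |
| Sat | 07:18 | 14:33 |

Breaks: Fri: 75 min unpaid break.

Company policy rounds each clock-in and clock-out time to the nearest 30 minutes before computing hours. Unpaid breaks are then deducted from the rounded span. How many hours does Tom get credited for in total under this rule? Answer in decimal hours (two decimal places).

Fri: in 07:50→08:00, out 18:43→18:30; 10 h 30 min − 75 min = 9 h 15 min
Sat: in 07:18→07:30, out 14:33→14:30; 7 h 0 min
Total credited: 16 h 15 min.

16.25 hours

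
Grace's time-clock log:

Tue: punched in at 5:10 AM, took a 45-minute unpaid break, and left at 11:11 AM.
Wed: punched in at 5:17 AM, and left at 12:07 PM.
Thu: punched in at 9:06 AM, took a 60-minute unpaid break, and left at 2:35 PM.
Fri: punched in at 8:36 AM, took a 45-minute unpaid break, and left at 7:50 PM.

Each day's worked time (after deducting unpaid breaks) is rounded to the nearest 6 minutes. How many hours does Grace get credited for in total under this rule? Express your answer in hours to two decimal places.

Tue: 5:10 AM–11:11 AM = 6 h 1 min − 45 min = 5 h 16 min → rounds to 5 h 18 min
Wed: 5:17 AM–12:07 PM = 6 h 50 min → rounds to 6 h 48 min
Thu: 9:06 AM–2:35 PM = 5 h 29 min − 60 min = 4 h 29 min → rounds to 4 h 30 min
Fri: 8:36 AM–7:50 PM = 11 h 14 min − 45 min = 10 h 29 min → rounds to 10 h 30 min
Total credited: 27 h 6 min.

27.10 hours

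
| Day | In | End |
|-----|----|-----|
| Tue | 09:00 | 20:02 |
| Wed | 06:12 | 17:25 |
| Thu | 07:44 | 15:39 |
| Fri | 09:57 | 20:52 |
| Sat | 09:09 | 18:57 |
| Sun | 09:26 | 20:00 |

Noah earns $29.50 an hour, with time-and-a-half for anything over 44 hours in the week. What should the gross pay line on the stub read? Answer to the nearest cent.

$2070.16

Tue: 09:00–20:02 = 11 h 2 min
Wed: 06:12–17:25 = 11 h 13 min
Thu: 07:44–15:39 = 7 h 55 min
Fri: 09:57–20:52 = 10 h 55 min
Sat: 09:09–18:57 = 9 h 48 min
Sun: 09:26–20:00 = 10 h 34 min
Total worked: 61 h 27 min = 3687 min.
Regular 44 h 0 min = 2640 min at $29.50/h; overtime 17 h 27 min = 1047 min at $44.25/h.
Pay = (2640 × $29.50 + 1047 × $44.25) ÷ 60 = $2070.16.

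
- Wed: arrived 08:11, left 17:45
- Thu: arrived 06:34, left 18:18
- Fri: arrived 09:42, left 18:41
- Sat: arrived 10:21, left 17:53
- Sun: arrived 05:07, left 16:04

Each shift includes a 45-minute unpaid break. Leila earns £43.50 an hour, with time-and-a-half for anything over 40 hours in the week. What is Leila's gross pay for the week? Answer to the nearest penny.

£2067.34

Wed: 08:11–17:45 = 9 h 34 min; less 45 min break → 8 h 49 min
Thu: 06:34–18:18 = 11 h 44 min; less 45 min break → 10 h 59 min
Fri: 09:42–18:41 = 8 h 59 min; less 45 min break → 8 h 14 min
Sat: 10:21–17:53 = 7 h 32 min; less 45 min break → 6 h 47 min
Sun: 05:07–16:04 = 10 h 57 min; less 45 min break → 10 h 12 min
Total worked: 45 h 1 min = 2701 min.
Regular 40 h 0 min = 2400 min at £43.50/h; overtime 5 h 1 min = 301 min at £65.25/h.
Pay = (2400 × £43.50 + 301 × £65.25) ÷ 60 = £2067.34.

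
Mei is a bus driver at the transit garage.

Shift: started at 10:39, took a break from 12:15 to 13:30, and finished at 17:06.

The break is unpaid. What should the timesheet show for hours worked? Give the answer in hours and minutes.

Shift: 10:39–17:06 = 6 h 27 min; less 75 min break → 5 h 12 min

5 h 12 min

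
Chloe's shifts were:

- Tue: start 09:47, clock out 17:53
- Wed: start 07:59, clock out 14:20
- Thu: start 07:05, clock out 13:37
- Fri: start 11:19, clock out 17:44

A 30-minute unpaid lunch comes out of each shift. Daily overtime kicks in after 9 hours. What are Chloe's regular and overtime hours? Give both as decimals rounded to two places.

Regular 25.40 hours, overtime 0.00 hours

Tue: 09:47–17:53 = 8 h 6 min; less 30 min break → 7 h 36 min
Wed: 07:59–14:20 = 6 h 21 min; less 30 min break → 5 h 51 min
Thu: 07:05–13:37 = 6 h 32 min; less 30 min break → 6 h 2 min
Fri: 11:19–17:44 = 6 h 25 min; less 30 min break → 5 h 55 min
Tue reg 7 h 36 min / OT 0 h 0 min; Wed reg 5 h 51 min / OT 0 h 0 min; Thu reg 6 h 2 min / OT 0 h 0 min; Fri reg 5 h 55 min / OT 0 h 0 min.
Totals: regular 25 h 24 min, overtime 0 h 0 min.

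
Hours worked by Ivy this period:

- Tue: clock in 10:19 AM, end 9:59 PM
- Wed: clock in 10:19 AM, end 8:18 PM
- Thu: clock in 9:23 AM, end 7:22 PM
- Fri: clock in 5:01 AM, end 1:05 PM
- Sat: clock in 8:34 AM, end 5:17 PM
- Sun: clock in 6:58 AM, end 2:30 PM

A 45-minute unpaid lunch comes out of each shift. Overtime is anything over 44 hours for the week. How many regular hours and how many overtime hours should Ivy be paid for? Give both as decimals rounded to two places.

Regular 44.00 hours, overtime 7.45 hours

Tue: 10:19 AM–9:59 PM = 11 h 40 min; less 45 min break → 10 h 55 min
Wed: 10:19 AM–8:18 PM = 9 h 59 min; less 45 min break → 9 h 14 min
Thu: 9:23 AM–7:22 PM = 9 h 59 min; less 45 min break → 9 h 14 min
Fri: 5:01 AM–1:05 PM = 8 h 4 min; less 45 min break → 7 h 19 min
Sat: 8:34 AM–5:17 PM = 8 h 43 min; less 45 min break → 7 h 58 min
Sun: 6:58 AM–2:30 PM = 7 h 32 min; less 45 min break → 6 h 47 min
Total worked: 51 h 27 min = 51.45 h.
Threshold 44 h → overtime 7 h 27 min, regular 44 h 0 min.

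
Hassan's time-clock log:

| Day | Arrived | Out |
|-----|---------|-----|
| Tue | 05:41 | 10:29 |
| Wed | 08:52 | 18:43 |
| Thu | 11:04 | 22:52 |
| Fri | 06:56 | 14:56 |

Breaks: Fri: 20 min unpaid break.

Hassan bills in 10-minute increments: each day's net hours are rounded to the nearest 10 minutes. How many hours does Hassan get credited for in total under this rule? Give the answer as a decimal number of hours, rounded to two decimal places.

34.17 hours

Tue: 05:41–10:29 = 4 h 48 min → rounds to 4 h 50 min
Wed: 08:52–18:43 = 9 h 51 min → rounds to 9 h 50 min
Thu: 11:04–22:52 = 11 h 48 min → rounds to 11 h 50 min
Fri: 06:56–14:56 = 8 h 0 min − 20 min = 7 h 40 min → rounds to 7 h 40 min
Total credited: 34 h 10 min.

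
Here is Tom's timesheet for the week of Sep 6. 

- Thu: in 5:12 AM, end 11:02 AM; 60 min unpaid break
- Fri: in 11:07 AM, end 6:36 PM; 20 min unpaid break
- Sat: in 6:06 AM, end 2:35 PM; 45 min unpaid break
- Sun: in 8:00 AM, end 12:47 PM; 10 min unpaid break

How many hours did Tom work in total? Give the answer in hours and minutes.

24 h 20 min

Thu: 5:12 AM–11:02 AM = 5 h 50 min; less 60 min break → 4 h 50 min
Fri: 11:07 AM–6:36 PM = 7 h 29 min; less 20 min break → 7 h 9 min
Sat: 6:06 AM–2:35 PM = 8 h 29 min; less 45 min break → 7 h 44 min
Sun: 8:00 AM–12:47 PM = 4 h 47 min; less 10 min break → 4 h 37 min
Total: 4 h 50 min + 7 h 9 min + 7 h 44 min + 4 h 37 min = 24 h 20 min.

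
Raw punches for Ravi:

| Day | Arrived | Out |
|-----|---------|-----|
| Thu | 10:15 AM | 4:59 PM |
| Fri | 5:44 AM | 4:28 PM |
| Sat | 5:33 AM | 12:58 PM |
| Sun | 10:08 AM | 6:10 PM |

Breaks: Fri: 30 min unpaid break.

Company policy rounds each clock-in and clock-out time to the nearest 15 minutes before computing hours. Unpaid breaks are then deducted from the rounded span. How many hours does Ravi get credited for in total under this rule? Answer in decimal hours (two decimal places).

Thu: in 10:15 AM→10:15 AM, out 4:59 PM→5:00 PM; 6 h 45 min
Fri: in 5:44 AM→5:45 AM, out 4:28 PM→4:30 PM; 10 h 45 min − 30 min = 10 h 15 min
Sat: in 5:33 AM→5:30 AM, out 12:58 PM→1:00 PM; 7 h 30 min
Sun: in 10:08 AM→10:15 AM, out 6:10 PM→6:15 PM; 8 h 0 min
Total credited: 32 h 30 min.

32.50 hours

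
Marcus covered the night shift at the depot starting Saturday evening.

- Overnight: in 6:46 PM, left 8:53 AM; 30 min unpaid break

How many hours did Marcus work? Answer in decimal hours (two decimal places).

Overnight: 6:46 PM → midnight = 5 h 14 min; midnight → 8:53 AM = 8 h 53 min; span 14 h 7 min; less 30 min break → 13 h 37 min

13.62 hours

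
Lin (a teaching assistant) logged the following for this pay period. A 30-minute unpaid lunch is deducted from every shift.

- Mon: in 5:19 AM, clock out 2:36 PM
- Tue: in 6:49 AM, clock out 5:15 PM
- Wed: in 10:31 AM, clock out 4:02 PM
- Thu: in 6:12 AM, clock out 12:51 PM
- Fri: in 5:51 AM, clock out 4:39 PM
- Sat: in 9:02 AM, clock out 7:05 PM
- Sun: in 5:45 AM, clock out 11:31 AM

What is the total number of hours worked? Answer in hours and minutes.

Mon: 5:19 AM–2:36 PM = 9 h 17 min; less 30 min break → 8 h 47 min
Tue: 6:49 AM–5:15 PM = 10 h 26 min; less 30 min break → 9 h 56 min
Wed: 10:31 AM–4:02 PM = 5 h 31 min; less 30 min break → 5 h 1 min
Thu: 6:12 AM–12:51 PM = 6 h 39 min; less 30 min break → 6 h 9 min
Fri: 5:51 AM–4:39 PM = 10 h 48 min; less 30 min break → 10 h 18 min
Sat: 9:02 AM–7:05 PM = 10 h 3 min; less 30 min break → 9 h 33 min
Sun: 5:45 AM–11:31 AM = 5 h 46 min; less 30 min break → 5 h 16 min
Total: 8 h 47 min + 9 h 56 min + 5 h 1 min + 6 h 9 min + 10 h 18 min + 9 h 33 min + 5 h 16 min = 55 h 0 min.

55 h 0 min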